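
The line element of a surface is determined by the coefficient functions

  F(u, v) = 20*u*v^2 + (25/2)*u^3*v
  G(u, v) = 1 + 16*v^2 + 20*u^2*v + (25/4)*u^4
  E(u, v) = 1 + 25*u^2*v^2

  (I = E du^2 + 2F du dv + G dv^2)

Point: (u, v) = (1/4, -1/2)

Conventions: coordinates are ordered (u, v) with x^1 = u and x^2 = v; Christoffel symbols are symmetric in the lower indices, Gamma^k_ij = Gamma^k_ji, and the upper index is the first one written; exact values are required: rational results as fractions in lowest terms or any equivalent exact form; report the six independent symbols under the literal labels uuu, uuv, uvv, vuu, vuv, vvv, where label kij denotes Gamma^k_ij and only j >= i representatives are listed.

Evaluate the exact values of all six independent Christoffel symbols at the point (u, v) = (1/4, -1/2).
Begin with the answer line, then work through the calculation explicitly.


Answer: Gamma_uuu = 320/981, Gamma_uuv = -160/981, Gamma_uvv = -512/981, Gamma_vuu = 944/981, Gamma_vuv = -472/981, Gamma_vvv = -7552/4905

E = 89/64, F = 295/256, G = 4505/1024 at the point
E_u = 25/8, E_v = -25/16, F_u = 245/64, F_v = -615/128, G_u = -295/64, G_v = -59/4
EG - F^2 = 4905/1024;  g^inv = (1024/4905) * [[4505/1024, -295/256], [-295/256, 89/64]]
first-kind symbols [ij,l] = (1/2)(d_i g_jl + d_j g_il - d_l g_ij): [uu,u] = E_u/2 = 25/16, [uu,v] = F_u - E_v/2 = 295/64, [uv,u] = E_v/2 = -25/32, [uv,v] = G_u/2 = -295/128, [vv,u] = F_v - G_u/2 = -5/2, [vv,v] = G_v/2 = -59/8
Gamma^u_ij = (G*[ij,u] - F*[ij,v])/(EG - F^2), Gamma^v_ij = (E*[ij,v] - F*[ij,u])/(EG - F^2)


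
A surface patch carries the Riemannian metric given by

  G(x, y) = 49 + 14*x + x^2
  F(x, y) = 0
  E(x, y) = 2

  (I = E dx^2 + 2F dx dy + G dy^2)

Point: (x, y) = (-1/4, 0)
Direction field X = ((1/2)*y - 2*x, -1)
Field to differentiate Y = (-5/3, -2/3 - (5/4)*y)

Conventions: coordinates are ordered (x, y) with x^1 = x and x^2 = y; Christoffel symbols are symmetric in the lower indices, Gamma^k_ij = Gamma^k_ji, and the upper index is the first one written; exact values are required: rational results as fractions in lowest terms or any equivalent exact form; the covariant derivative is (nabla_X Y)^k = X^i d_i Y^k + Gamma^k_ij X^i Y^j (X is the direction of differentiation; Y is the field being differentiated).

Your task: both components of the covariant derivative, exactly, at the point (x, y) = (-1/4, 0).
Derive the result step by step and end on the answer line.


E = 2, F = 0, G = 729/16 at the point
E_x = 0, E_y = 0, F_x = 0, F_y = 0, G_x = 27/2, G_y = 0
EG - F^2 = 729/8;  g^inv = (8/729) * [[729/16, 0], [0, 2]]
first-kind symbols [ij,l] = (1/2)(d_i g_jl + d_j g_il - d_l g_ij): [xx,x] = E_x/2 = 0, [xx,y] = F_x - E_y/2 = 0, [xy,x] = E_y/2 = 0, [xy,y] = G_x/2 = 27/4, [yy,x] = F_y - G_x/2 = -27/4, [yy,y] = G_y/2 = 0
Gamma^x_ij = (G*[ij,x] - F*[ij,y])/(EG - F^2), Gamma^y_ij = (E*[ij,y] - F*[ij,x])/(EG - F^2)
Gamma_xxx = 0, Gamma_xxy = 0, Gamma_xyy = -27/8, Gamma_yxx = 0, Gamma_yxy = 4/27, Gamma_yyy = 0
X = (1/2, -1), Y = (-5/3, -2/3) at the point

Answer: (nabla_X Y)^x = -9/4, (nabla_X Y)^y = 469/324


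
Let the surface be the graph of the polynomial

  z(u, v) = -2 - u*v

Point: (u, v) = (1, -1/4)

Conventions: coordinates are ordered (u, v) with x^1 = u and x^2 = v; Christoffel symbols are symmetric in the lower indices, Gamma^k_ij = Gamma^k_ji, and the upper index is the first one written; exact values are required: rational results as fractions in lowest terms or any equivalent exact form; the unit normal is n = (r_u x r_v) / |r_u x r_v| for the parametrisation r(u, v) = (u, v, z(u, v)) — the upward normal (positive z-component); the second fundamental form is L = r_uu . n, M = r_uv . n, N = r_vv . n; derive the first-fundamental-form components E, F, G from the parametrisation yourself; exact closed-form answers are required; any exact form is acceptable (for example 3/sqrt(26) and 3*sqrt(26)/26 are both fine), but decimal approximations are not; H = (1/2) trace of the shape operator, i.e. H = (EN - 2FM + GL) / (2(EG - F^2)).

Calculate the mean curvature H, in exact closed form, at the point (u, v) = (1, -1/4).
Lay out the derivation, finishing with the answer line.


z_u = 1/4, z_v = -1, z_uu = 0, z_uv = -1, z_vv = 0
E = 17/16, F = -1/4, G = 2; answer radicand W^2 = 33/16
unnormalised second-form numerators: l = 0, m = -1, n = 0; L = l/sqrt(33/16), and similarly M = m/sqrt(W^2), N = n/sqrt(W^2)
H = (E*n - 2*F*m + G*l) / (2*(EG - F^2)*sqrt(W^2)); E*n - 2*F*m + G*l = -1/2, EG - F^2 = 33/16, so H = (-4/33)/sqrt(33/16)

Answer: H = -16*sqrt(33)/1089


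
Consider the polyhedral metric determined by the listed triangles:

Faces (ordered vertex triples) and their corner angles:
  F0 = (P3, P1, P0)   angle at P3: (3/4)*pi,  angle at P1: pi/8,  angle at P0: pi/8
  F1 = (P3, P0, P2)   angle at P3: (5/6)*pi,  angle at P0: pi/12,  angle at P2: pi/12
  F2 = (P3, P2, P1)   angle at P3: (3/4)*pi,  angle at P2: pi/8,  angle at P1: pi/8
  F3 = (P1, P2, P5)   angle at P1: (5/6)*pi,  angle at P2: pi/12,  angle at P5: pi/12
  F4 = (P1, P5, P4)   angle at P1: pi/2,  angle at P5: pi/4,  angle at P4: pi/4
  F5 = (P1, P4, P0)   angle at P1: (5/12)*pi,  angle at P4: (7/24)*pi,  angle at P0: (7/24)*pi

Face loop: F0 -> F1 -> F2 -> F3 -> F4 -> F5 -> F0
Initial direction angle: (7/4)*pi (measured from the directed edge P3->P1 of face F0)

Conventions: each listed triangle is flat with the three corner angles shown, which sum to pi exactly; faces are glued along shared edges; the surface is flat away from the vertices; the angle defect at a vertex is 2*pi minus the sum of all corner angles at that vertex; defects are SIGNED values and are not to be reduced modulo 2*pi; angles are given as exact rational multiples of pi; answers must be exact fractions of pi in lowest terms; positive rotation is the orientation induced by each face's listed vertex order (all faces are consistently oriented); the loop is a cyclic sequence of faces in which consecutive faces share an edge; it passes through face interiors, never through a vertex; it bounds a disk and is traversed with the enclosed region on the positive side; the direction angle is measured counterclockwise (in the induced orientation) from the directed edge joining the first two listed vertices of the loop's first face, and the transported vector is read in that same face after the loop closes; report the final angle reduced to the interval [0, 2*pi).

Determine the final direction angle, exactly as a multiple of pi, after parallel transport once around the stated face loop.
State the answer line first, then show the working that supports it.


Answer: final direction angle = (17/12)*pi

enclosed vertex P1: corner angles sum to 2*pi, defect = 2*pi - 2*pi = 0
enclosed vertex P3: corner angles sum to (7/3)*pi, defect = 2*pi - (7/3)*pi = -pi/3
transport around the loop rotates by the sum of enclosed defects; add to the initial angle mod 2*pi
final angle = (7/4)*pi - pi/3 = (17/12)*pi (mod 2*pi)


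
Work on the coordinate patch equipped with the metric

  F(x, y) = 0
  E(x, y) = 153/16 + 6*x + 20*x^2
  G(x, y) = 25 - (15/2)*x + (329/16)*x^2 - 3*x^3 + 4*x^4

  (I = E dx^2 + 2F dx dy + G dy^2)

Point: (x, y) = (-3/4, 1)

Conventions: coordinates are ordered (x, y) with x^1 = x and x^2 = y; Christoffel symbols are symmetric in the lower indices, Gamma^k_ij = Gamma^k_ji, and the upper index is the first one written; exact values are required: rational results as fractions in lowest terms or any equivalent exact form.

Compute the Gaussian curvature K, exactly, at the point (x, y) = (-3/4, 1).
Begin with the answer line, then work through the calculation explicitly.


Answer: K = -1024/89987

E = 261/16, F = 0, G = 11449/256, EG - F^2 = 2988189/4096 at the point
E_x = -24, E_y = 0, F_x = 0, F_y = 0, G_x = -1605/32, G_y = 0
E_yy = 0, F_xy = 0, G_xx = 653/8
Evaluate Brioschi's two determinant matrices M1, M2 and divide by (EG - F^2)^2.
M1 = [[-E_yy/2 + F_xy - G_xx/2, E_x/2, F_x - E_y/2], [F_y - G_x/2, E, F], [G_y/2, F, G]] = [[-653/16, -12, 0], [1605/64, 261/16, 0], [0, 0, 11449/256]]; det M1 = -1069256457/65536
M2 = [[0, E_y/2, G_x/2], [E_y/2, E, F], [G_x/2, F, G]] = [[0, 0, -1605/64], [0, 261/16, 0], [-1605/64, 0, 11449/256]]; det M2 = -672342525/65536
det M1 - det M2 = -99228483/16384; K = -99228483/16384 / (2988189/4096)^2 = -1024/89987


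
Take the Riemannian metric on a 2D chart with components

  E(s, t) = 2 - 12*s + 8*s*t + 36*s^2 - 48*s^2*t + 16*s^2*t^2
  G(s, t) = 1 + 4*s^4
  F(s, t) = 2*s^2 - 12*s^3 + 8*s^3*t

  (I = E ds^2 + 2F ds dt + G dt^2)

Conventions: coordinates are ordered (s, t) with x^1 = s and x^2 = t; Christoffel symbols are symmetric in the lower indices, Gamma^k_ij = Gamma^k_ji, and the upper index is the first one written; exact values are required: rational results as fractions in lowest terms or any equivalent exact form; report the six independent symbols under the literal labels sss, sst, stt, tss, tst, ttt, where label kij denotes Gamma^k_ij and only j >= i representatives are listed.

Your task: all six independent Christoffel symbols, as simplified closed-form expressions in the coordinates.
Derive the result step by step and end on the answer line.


E = 2 - 12*s + 8*s*t + 36*s^2 - 48*s^2*t + 16*s^2*t^2; F = 2*s^2 - 12*s^3 + 8*s^3*t; G = 1 + 4*s^4
Gamma^k_ij = (1/2) g^{kl} (d_i g_jl + d_j g_il - d_l g_ij), with g^inv = (1/(EG-F^2)) [[G, -F], [-F, E]]
first partials: E_s = -12 + 8*t + 72*s - 96*s*t + 32*s*t^2, E_t = 8*s - 48*s^2 + 32*s^2*t, F_s = 4*s - 36*s^2 + 24*s^2*t, F_t = 8*s^3, G_s = 16*s^3, G_t = 0
D = EG - F^2 = 2 - 12*s + 8*s*t + 36*s^2 - 48*s^2*t + 16*s^2*t^2 + 4*s^4
expanded: Gamma^s_ss = (G E_s - 2F F_s + F E_t)/(2D), Gamma^s_st = (G E_t - F G_s)/(2D), Gamma^s_tt = (2G F_t - G G_s - F G_t)/(2D), Gamma^t_ss = (2E F_s - E E_t - F E_s)/(2D), Gamma^t_st = (E G_s - F E_t)/(2D), Gamma^t_tt = (E G_t - 2F F_t + F G_s)/(2D); substitute and cancel common factors

Answer: Gamma_sss = (8*s*t^2 - 24*s*t + 18*s + 2*t - 3)/(2*s^4 + 8*s^2*t^2 - 24*s^2*t + 18*s^2 + 4*s*t - 6*s + 1), Gamma_sst = (8*s^2*t - 12*s^2 + 2*s)/(2*s^4 + 8*s^2*t^2 - 24*s^2*t + 18*s^2 + 4*s*t - 6*s + 1), Gamma_stt = 0, Gamma_tss = (4*s^2*t - 6*s^2)/(2*s^4 + 8*s^2*t^2 - 24*s^2*t + 18*s^2 + 4*s*t - 6*s + 1), Gamma_tst = 4*s^3/(2*s^4 + 8*s^2*t^2 - 24*s^2*t + 18*s^2 + 4*s*t - 6*s + 1), Gamma_ttt = 0


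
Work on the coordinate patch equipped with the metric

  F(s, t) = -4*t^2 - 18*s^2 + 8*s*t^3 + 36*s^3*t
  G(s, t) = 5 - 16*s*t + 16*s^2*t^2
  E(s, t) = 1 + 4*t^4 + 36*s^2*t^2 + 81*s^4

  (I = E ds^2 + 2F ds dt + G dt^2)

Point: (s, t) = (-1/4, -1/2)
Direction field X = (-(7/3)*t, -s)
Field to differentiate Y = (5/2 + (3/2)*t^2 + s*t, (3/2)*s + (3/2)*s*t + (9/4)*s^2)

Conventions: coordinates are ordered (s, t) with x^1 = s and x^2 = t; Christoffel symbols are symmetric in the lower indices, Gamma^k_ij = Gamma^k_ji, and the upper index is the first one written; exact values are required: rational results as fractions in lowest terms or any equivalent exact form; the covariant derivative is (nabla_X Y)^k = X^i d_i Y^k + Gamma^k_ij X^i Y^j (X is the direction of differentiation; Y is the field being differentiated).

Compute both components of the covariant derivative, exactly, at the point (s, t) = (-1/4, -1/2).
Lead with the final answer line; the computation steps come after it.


Answer: (nabla_X Y)^s = -69641/13452, (nabla_X Y)^t = 191423/35872

E = 545/256, F = -51/32, G = 13/4 at the point
E_s = -153/16, E_t = -17/4, F_s = 37/8, F_t = 31/16, G_s = 6, G_t = 3
EG - F^2 = 1121/256;  g^inv = (256/1121) * [[13/4, 51/32], [51/32, 545/256]]
first-kind symbols [ij,l] = (1/2)(d_i g_jl + d_j g_il - d_l g_ij): [ss,s] = E_s/2 = -153/32, [ss,t] = F_s - E_t/2 = 27/4, [st,s] = E_t/2 = -17/8, [st,t] = G_s/2 = 3, [tt,s] = F_t - G_s/2 = -17/16, [tt,t] = G_t/2 = 3/2
Gamma^s_ij = (G*[ij,s] - F*[ij,t])/(EG - F^2), Gamma^t_ij = (E*[ij,t] - F*[ij,s])/(EG - F^2)
Gamma_sss = -1224/1121, Gamma_sst = -544/1121, Gamma_stt = -272/1121, Gamma_tss = 1728/1121, Gamma_tst = 768/1121, Gamma_ttt = 384/1121
X = (7/6, 1/4), Y = (3, -3/64) at the point


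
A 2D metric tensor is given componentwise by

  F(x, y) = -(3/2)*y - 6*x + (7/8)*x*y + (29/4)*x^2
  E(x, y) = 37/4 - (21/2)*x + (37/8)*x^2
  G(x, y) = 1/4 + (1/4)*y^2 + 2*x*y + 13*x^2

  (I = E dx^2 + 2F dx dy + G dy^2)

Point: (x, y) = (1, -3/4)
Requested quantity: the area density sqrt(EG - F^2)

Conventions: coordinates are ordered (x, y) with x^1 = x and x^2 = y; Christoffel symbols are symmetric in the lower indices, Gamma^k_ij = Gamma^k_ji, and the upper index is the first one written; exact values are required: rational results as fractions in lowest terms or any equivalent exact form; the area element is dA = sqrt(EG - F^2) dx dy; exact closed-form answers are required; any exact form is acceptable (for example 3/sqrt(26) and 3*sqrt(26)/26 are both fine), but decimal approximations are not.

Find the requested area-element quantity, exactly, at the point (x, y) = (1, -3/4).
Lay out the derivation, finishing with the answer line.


E = 27/8, F = 55/32, G = 761/64; EG - F^2 = 38069/1024

Answer: sqrt(EG - F^2) = sqrt(38069)/32


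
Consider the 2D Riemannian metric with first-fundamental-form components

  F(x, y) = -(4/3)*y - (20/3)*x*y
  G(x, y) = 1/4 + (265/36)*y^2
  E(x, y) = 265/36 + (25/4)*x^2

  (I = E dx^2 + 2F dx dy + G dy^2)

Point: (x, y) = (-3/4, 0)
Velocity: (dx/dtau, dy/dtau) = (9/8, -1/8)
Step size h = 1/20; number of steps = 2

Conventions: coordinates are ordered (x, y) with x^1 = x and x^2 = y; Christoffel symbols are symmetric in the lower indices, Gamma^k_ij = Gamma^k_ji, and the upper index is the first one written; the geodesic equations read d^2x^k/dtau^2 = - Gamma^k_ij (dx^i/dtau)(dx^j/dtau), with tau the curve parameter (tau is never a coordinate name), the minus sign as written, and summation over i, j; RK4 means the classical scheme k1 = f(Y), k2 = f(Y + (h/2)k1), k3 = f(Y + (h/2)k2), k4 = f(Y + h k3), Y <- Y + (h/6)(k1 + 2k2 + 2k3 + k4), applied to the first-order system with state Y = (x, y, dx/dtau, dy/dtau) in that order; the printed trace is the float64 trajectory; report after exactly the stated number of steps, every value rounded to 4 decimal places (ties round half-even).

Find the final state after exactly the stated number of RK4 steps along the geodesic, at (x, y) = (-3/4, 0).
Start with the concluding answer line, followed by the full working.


Answer: x = -0.6348, y = -0.0131, dx/dtau = 1.1798, dy/dtau = -0.1432

f(Y) = (dx/dtau, dy/dtau, -Gamma^x_ij Y'^i Y'^j, -Gamma^y_ij Y'^i Y'^j) with the Gammas evaluated at the stage position; h = 0.050000; intermediate values shown to 6 dp
step 0: x = -0.7500, y = 0.0000, dx/dtau = 1.1250, dy/dtau = -0.1250
step 1:
  k1: at (x, y) = (-0.750000, 0.000000), (dx/dtau, dy/dtau) = (1.125000, -0.125000); Gamma_xxx = -0.430966, Gamma_xxy = 0.000000, Gamma_xyy = 0.337111, Gamma_yxx = 0.000000, Gamma_yxy = 0.000000, Gamma_yyy = 0.000000; k1 = (1.125000, -0.125000, 0.540174, 0.000000)
  k2: at (x, y) = (-0.721875, -0.003125), (dx/dtau, dy/dtau) = (1.138504, -0.125000); Gamma_xxx = -0.424846, Gamma_xxy = 0.000000, Gamma_xyy = 0.327587, Gamma_yxx = 0.064838, Gamma_yxy = 0.000000, Gamma_yyy = -0.077745; k2 = (1.138504, -0.125000, 0.545563, -0.082828)
  k3: at (x, y) = (-0.721537, -0.003125), (dx/dtau, dy/dtau) = (1.138639, -0.127071); Gamma_xxx = -0.424769, Gamma_xxy = 0.000000, Gamma_xyy = 0.327469, Gamma_yxx = 0.064854, Gamma_yxy = 0.000000, Gamma_yyy = -0.077759; k3 = (1.138639, -0.127071, 0.545425, -0.082827)
  k4: at (x, y) = (-0.693068, -0.006354), (dx/dtau, dy/dtau) = (1.152271, -0.129141); Gamma_xxx = -0.417713, Gamma_xxy = 0.000000, Gamma_xyy = 0.316867, Gamma_yxx = 0.134372, Gamma_yxy = 0.000000, Gamma_yyy = -0.160415; k4 = (1.152271, -0.129141, 0.549325, -0.175735)
  Y <- Y + (h/6)(k1 + 2k2 + 2k3 + k4): x = -0.6931, y = -0.0063, dx/dtau = 1.1523, dy/dtau = -0.1292
step 2:
  k1: at (x, y) = (-0.693070, -0.006319), (dx/dtau, dy/dtau) = (1.152262, -0.129225); Gamma_xxx = -0.417717, Gamma_xxy = 0.000000, Gamma_xyy = 0.316871, Gamma_yxx = 0.133644, Gamma_yxy = 0.000000, Gamma_yyy = -0.159545; k1 = (1.152262, -0.129225, 0.549314, -0.174776)
  k2: at (x, y) = (-0.664264, -0.009550), (dx/dtau, dy/dtau) = (1.165995, -0.133595); Gamma_xxx = -0.409686, Gamma_xxy = 0.000000, Gamma_xyy = 0.305158, Gamma_yxx = 0.205669, Gamma_yxy = 0.000000, Gamma_yyy = -0.244450; k2 = (1.165995, -0.133595, 0.551540, -0.275253)
  k3: at (x, y) = (-0.663920, -0.009659), (dx/dtau, dy/dtau) = (1.166051, -0.136107); Gamma_xxx = -0.409576, Gamma_xxy = 0.000000, Gamma_xyy = 0.305002, Gamma_yxx = 0.208058, Gamma_yxy = 0.000000, Gamma_yyy = -0.247276; k3 = (1.166051, -0.136107, 0.551239, -0.278310)
  k4: at (x, y) = (-0.634768, -0.013124), (dx/dtau, dy/dtau) = (1.179824, -0.143141); Gamma_xxx = -0.400464, Gamma_xxy = 0.000000, Gamma_xyy = 0.292072, Gamma_yxx = 0.287589, Gamma_yxy = 0.000000, Gamma_yyy = -0.340272; k4 = (1.179824, -0.143141, 0.551456, -0.393348)
  Y <- Y + (h/6)(k1 + 2k2 + 2k3 + k4): x = -0.6348, y = -0.0131, dx/dtau = 1.1798, dy/dtau = -0.1432


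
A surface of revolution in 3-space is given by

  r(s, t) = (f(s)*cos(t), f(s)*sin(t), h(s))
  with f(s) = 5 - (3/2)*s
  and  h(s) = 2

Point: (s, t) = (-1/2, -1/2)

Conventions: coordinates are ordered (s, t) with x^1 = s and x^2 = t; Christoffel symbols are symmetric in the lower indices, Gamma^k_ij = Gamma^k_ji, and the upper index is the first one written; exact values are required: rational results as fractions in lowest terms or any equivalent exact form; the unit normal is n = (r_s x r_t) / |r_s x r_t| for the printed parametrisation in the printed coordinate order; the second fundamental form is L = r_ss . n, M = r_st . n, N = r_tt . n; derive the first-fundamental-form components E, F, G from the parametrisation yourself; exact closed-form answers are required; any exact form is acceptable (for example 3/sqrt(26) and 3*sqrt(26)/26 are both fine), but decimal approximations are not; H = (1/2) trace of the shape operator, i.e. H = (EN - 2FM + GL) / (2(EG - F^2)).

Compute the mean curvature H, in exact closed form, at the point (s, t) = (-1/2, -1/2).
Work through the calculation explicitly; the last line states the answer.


f = 23/4, f' = -3/2, f'' = 0, h' = 0, h'' = 0
E = 9/4, F = 0, G = 529/16; answer radicand W^2 = 9/4
unnormalised second-form numerators: l = 0, m = 0, n = 0; L = l/sqrt(9/4), and similarly M = m/sqrt(W^2), N = n/sqrt(W^2)
H = (E*n - 2*F*m + G*l) / (2*(EG - F^2)*sqrt(W^2)); E*n - 2*F*m + G*l = 0, EG - F^2 = 4761/64, so H = (0)/sqrt(9/4)

Answer: H = 0


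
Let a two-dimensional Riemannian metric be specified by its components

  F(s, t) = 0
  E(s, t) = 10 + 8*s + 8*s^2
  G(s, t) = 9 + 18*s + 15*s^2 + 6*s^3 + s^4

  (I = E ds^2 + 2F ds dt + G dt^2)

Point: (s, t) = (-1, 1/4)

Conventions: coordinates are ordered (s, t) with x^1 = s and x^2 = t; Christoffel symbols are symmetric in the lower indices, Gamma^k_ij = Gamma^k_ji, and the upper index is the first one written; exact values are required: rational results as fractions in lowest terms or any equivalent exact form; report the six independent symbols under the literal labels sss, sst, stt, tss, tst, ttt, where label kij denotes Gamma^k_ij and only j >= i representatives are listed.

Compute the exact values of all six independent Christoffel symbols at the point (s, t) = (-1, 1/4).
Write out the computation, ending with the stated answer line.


E = 10, F = 0, G = 1 at the point
E_s = -8, E_t = 0, F_s = 0, F_t = 0, G_s = 2, G_t = 0
EG - F^2 = 10;  g^inv = (1/10) * [[1, 0], [0, 10]]
first-kind symbols [ij,l] = (1/2)(d_i g_jl + d_j g_il - d_l g_ij): [ss,s] = E_s/2 = -4, [ss,t] = F_s - E_t/2 = 0, [st,s] = E_t/2 = 0, [st,t] = G_s/2 = 1, [tt,s] = F_t - G_s/2 = -1, [tt,t] = G_t/2 = 0
Gamma^s_ij = (G*[ij,s] - F*[ij,t])/(EG - F^2), Gamma^t_ij = (E*[ij,t] - F*[ij,s])/(EG - F^2)

Answer: Gamma_sss = -2/5, Gamma_sst = 0, Gamma_stt = -1/10, Gamma_tss = 0, Gamma_tst = 1, Gamma_ttt = 0


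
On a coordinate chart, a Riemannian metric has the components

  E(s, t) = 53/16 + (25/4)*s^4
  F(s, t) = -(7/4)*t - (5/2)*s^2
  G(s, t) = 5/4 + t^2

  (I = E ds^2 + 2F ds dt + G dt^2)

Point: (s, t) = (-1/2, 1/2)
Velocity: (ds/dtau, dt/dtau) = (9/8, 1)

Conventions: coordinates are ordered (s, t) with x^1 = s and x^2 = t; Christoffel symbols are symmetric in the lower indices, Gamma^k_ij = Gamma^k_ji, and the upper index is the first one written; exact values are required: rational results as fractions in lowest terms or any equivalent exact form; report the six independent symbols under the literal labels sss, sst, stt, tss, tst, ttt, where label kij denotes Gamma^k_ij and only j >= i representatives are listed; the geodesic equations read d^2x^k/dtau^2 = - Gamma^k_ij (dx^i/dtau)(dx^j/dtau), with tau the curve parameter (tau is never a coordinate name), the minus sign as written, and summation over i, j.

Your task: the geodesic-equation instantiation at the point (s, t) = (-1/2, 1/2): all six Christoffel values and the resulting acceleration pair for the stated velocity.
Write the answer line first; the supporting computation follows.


Answer: Gamma_sss = 20/47, Gamma_sst = 0, Gamma_stt = -80/141, Gamma_tss = 295/141, Gamma_tst = 0, Gamma_ttt = -11/47; accelerations (d^2s/dtau^2, d^2t/dtau^2) = (65/2256, -7261/3008)

E = 237/64, F = -3/2, G = 3/2 at the point
E_s = -25/8, E_t = 0, F_s = 5/2, F_t = -7/4, G_s = 0, G_t = 1
EG - F^2 = 423/128;  g^inv = (128/423) * [[3/2, 3/2], [3/2, 237/64]]
first-kind symbols [ij,l] = (1/2)(d_i g_jl + d_j g_il - d_l g_ij): [ss,s] = E_s/2 = -25/16, [ss,t] = F_s - E_t/2 = 5/2, [st,s] = E_t/2 = 0, [st,t] = G_s/2 = 0, [tt,s] = F_t - G_s/2 = -7/4, [tt,t] = G_t/2 = 1/2
Gamma^s_ij = (G*[ij,s] - F*[ij,t])/(EG - F^2), Gamma^t_ij = (E*[ij,t] - F*[ij,s])/(EG - F^2)
Gamma_sss = 20/47, Gamma_sst = 0, Gamma_stt = -80/141, Gamma_tss = 295/141, Gamma_tst = 0, Gamma_ttt = -11/47
d^2s/dtau^2 = -(Gamma_sss*(9/8)^2 + 2*Gamma_sst*(9/8)*(1) + Gamma_stt*(1)^2) = 65/2256
d^2t/dtau^2 = -(Gamma_tss*(9/8)^2 + 2*Gamma_tst*(9/8)*(1) + Gamma_ttt*(1)^2) = -7261/3008


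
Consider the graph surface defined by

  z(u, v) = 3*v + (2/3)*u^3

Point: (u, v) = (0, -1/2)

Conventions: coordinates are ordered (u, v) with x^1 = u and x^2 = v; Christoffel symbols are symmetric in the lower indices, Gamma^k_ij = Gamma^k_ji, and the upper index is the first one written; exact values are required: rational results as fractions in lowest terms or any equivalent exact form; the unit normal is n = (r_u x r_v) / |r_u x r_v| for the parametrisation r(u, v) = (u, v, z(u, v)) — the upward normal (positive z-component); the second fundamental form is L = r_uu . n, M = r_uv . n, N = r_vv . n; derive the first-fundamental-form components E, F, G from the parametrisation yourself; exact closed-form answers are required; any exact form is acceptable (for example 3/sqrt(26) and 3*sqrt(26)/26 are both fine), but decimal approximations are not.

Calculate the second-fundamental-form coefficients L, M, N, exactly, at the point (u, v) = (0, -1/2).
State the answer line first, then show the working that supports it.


Answer: L = 0, M = 0, N = 0

z_u = 0, z_v = 3, z_uu = 0, z_uv = 0, z_vv = 0
E = 1, F = 0, G = 10; answer radicand W^2 = 10
unnormalised second-form numerators: l = 0, m = 0, n = 0; L = l/sqrt(10), and similarly M = m/sqrt(W^2), N = n/sqrt(W^2)


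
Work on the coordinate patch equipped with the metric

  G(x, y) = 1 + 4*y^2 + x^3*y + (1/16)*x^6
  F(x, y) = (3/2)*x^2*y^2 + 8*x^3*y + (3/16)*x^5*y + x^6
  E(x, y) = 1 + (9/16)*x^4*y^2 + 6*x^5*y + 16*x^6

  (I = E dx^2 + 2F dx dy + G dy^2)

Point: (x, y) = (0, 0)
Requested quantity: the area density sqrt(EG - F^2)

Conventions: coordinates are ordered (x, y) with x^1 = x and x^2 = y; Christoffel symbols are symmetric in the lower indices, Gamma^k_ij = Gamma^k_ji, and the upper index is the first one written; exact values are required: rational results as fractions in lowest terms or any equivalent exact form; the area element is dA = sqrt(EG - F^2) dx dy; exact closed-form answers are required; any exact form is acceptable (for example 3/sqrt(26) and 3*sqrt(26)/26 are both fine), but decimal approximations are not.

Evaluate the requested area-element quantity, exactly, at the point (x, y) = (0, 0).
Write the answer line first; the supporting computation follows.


Answer: sqrt(EG - F^2) = 1

E = 1, F = 0, G = 1; EG - F^2 = 1


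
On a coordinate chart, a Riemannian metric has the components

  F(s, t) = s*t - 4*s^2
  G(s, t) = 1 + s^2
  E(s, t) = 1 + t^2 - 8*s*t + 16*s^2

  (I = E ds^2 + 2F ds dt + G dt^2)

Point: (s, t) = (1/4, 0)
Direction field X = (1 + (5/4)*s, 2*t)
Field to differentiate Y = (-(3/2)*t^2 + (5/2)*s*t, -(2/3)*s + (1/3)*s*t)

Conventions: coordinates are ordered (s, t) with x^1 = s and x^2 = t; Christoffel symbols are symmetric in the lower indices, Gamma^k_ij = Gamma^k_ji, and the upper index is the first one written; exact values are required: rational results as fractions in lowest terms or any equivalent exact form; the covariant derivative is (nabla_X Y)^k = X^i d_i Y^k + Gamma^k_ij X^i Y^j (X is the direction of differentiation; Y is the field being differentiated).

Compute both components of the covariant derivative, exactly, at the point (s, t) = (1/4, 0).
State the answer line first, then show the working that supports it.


Answer: (nabla_X Y)^s = 7/66, (nabla_X Y)^t = -119/132

E = 2, F = -1/4, G = 17/16 at the point
E_s = 8, E_t = -2, F_s = -2, F_t = 1/4, G_s = 1/2, G_t = 0
EG - F^2 = 33/16;  g^inv = (16/33) * [[17/16, 1/4], [1/4, 2]]
first-kind symbols [ij,l] = (1/2)(d_i g_jl + d_j g_il - d_l g_ij): [ss,s] = E_s/2 = 4, [ss,t] = F_s - E_t/2 = -1, [st,s] = E_t/2 = -1, [st,t] = G_s/2 = 1/4, [tt,s] = F_t - G_s/2 = 0, [tt,t] = G_t/2 = 0
Gamma^s_ij = (G*[ij,s] - F*[ij,t])/(EG - F^2), Gamma^t_ij = (E*[ij,t] - F*[ij,s])/(EG - F^2)
Gamma_sss = 64/33, Gamma_sst = -16/33, Gamma_stt = 0, Gamma_tss = -16/33, Gamma_tst = 4/33, Gamma_ttt = 0
X = (21/16, 0), Y = (0, -1/6) at the point


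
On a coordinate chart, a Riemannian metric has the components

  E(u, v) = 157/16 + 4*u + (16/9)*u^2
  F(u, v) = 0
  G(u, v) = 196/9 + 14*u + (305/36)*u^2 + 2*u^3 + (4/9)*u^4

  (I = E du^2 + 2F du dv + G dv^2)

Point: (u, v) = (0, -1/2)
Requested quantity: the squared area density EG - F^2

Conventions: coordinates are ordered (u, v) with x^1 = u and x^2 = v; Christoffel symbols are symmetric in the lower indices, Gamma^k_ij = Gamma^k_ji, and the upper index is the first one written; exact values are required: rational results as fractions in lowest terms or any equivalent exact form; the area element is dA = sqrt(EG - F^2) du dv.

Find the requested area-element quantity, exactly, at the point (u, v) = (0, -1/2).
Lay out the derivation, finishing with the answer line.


E = 157/16, F = 0, G = 196/9; EG - F^2 = 7693/36

Answer: EG - F^2 = 7693/36


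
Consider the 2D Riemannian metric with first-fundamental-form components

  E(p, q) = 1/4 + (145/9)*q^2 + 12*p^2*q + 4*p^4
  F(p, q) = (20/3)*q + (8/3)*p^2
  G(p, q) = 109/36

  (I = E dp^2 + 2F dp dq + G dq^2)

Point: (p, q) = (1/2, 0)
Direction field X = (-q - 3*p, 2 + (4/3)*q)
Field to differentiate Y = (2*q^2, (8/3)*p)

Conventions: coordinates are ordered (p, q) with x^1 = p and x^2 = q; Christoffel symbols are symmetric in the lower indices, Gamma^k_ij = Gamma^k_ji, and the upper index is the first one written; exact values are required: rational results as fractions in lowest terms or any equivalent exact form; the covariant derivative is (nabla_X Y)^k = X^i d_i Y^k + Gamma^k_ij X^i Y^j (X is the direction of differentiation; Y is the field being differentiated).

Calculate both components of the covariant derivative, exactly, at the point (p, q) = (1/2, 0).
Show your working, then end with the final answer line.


E = 1/2, F = 2/3, G = 109/36 at the point
E_p = 2, E_q = 3, F_p = 8/3, F_q = 20/3, G_p = 0, G_q = 0
EG - F^2 = 77/72;  g^inv = (72/77) * [[109/36, -2/3], [-2/3, 1/2]]
first-kind symbols [ij,l] = (1/2)(d_i g_jl + d_j g_il - d_l g_ij): [pp,p] = E_p/2 = 1, [pp,q] = F_p - E_q/2 = 7/6, [pq,p] = E_q/2 = 3/2, [pq,q] = G_p/2 = 0, [qq,p] = F_q - G_p/2 = 20/3, [qq,q] = G_q/2 = 0
Gamma^p_ij = (G*[ij,p] - F*[ij,q])/(EG - F^2), Gamma^q_ij = (E*[ij,q] - F*[ij,p])/(EG - F^2)
Gamma_ppp = 162/77, Gamma_ppq = 327/77, Gamma_pqq = 4360/231, Gamma_qpp = -6/77, Gamma_qpq = -72/77, Gamma_qqq = -320/77
X = (-3/2, 2), Y = (0, 4/3) at the point

Answer: (nabla_X Y)^p = 4142/99, (nabla_X Y)^q = -436/33


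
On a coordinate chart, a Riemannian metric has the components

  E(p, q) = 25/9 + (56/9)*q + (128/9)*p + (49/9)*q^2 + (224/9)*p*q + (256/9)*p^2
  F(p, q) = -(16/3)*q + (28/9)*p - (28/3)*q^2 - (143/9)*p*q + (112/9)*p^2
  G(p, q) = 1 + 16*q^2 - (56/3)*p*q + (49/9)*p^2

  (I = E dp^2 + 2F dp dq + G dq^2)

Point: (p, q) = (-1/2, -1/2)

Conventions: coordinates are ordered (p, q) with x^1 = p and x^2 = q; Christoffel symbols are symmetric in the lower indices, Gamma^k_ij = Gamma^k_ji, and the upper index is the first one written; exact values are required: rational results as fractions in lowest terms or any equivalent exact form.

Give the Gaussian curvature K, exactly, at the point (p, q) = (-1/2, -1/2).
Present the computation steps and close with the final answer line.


E = 29/4, F = -25/12, G = 61/36, EG - F^2 = 143/18 at the point
E_p = -80/3, E_q = -35/3, F_p = -25/18, F_q = 215/18, G_p = 35/9, G_q = -20/3
E_qq = 98/9, F_pq = -143/9, G_pp = 98/9
By Brioschi, K is (det M1 - det M2) divided by (EG - F^2) squared.
M1 = [[-E_qq/2 + F_pq - G_pp/2, E_p/2, F_p - E_q/2], [F_q - G_p/2, E, F], [G_q/2, F, G]] = [[-241/9, -40/3, 40/9], [10, 29/4, -25/12], [-10/3, -25/12, 61/36]]; det M1 = -10463/162
M2 = [[0, E_q/2, G_p/2], [E_q/2, E, F], [G_p/2, F, G]] = [[0, -35/6, 35/18], [-35/6, 29/4, -25/12], [35/18, -25/12, 61/36]]; det M2 = -6125/162
det M1 - det M2 = -241/9; K = -241/9 / (143/18)^2 = -8676/20449

Answer: K = -8676/20449


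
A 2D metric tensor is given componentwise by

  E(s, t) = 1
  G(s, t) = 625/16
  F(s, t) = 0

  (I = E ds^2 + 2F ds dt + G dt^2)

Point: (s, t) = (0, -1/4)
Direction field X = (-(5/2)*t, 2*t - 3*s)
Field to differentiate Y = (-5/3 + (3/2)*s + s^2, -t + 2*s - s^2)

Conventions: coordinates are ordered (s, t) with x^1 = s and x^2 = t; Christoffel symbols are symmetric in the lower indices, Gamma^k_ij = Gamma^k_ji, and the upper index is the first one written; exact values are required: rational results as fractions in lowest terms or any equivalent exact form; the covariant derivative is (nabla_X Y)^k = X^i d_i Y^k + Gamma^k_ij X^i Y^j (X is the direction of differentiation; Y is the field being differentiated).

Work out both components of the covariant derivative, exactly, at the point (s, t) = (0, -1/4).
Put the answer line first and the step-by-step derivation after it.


Answer: (nabla_X Y)^s = 15/16, (nabla_X Y)^t = 7/4

E = 1, F = 0, G = 625/16 at the point
E_s = 0, E_t = 0, F_s = 0, F_t = 0, G_s = 0, G_t = 0
EG - F^2 = 625/16;  g^inv = (16/625) * [[625/16, 0], [0, 1]]
first-kind symbols [ij,l] = (1/2)(d_i g_jl + d_j g_il - d_l g_ij): [ss,s] = E_s/2 = 0, [ss,t] = F_s - E_t/2 = 0, [st,s] = E_t/2 = 0, [st,t] = G_s/2 = 0, [tt,s] = F_t - G_s/2 = 0, [tt,t] = G_t/2 = 0
Gamma^s_ij = (G*[ij,s] - F*[ij,t])/(EG - F^2), Gamma^t_ij = (E*[ij,t] - F*[ij,s])/(EG - F^2)
Gamma_sss = 0, Gamma_sst = 0, Gamma_stt = 0, Gamma_tss = 0, Gamma_tst = 0, Gamma_ttt = 0
X = (5/8, -1/2), Y = (-5/3, 1/4) at the point


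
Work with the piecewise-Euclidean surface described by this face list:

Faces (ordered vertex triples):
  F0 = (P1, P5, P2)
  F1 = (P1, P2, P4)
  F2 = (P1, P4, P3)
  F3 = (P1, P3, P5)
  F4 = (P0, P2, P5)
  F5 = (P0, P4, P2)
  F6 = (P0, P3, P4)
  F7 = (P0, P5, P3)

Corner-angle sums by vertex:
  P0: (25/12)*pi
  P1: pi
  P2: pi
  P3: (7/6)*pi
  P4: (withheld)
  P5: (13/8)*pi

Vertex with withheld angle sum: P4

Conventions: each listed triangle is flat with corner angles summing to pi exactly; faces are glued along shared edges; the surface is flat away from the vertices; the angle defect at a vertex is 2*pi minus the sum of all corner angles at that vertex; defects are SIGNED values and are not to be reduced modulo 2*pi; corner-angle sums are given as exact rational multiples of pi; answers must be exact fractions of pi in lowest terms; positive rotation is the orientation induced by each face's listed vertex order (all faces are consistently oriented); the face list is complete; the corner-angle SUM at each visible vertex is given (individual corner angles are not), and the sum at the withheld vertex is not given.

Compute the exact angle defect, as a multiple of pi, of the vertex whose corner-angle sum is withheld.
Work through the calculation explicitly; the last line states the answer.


V = 6, E = 12, F = 8; chi = V - E + F = 2
Gauss-Bonnet: total defect = 2*pi*chi = 4*pi; visible defects sum to (25/8)*pi

Answer: defect(P4) = (7/8)*pi


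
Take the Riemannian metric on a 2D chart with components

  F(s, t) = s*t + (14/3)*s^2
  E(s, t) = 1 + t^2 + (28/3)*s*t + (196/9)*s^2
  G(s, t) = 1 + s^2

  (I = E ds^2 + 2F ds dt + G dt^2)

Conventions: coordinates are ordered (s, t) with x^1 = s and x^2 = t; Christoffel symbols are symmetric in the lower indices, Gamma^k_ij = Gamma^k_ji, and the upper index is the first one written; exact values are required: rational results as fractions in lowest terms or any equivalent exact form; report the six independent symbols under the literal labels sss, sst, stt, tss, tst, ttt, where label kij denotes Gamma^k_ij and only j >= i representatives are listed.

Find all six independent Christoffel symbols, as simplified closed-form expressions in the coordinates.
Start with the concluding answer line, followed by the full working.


Answer: Gamma_sss = (196*s + 42*t)/(205*s^2 + 84*s*t + 9*t^2 + 9), Gamma_sst = (42*s + 9*t)/(205*s^2 + 84*s*t + 9*t^2 + 9), Gamma_stt = 0, Gamma_tss = 42*s/(205*s^2 + 84*s*t + 9*t^2 + 9), Gamma_tst = 9*s/(205*s^2 + 84*s*t + 9*t^2 + 9), Gamma_ttt = 0

E = 1 + t^2 + (28/3)*s*t + (196/9)*s^2; F = s*t + (14/3)*s^2; G = 1 + s^2
Gamma^k_ij = (1/2) g^{kl} (d_i g_jl + d_j g_il - d_l g_ij), with g^inv = (1/(EG-F^2)) [[G, -F], [-F, E]]
first partials: E_s = (28/3)*t + (392/9)*s, E_t = 2*t + (28/3)*s, F_s = t + (28/3)*s, F_t = s, G_s = 2*s, G_t = 0
D = EG - F^2 = 1 + t^2 + (28/3)*s*t + (205/9)*s^2
expanded: Gamma^s_ss = (G E_s - 2F F_s + F E_t)/(2D), Gamma^s_st = (G E_t - F G_s)/(2D), Gamma^s_tt = (2G F_t - G G_s - F G_t)/(2D), Gamma^t_ss = (2E F_s - E E_t - F E_s)/(2D), Gamma^t_st = (E G_s - F E_t)/(2D), Gamma^t_tt = (E G_t - 2F F_t + F G_s)/(2D); substitute and cancel common factors


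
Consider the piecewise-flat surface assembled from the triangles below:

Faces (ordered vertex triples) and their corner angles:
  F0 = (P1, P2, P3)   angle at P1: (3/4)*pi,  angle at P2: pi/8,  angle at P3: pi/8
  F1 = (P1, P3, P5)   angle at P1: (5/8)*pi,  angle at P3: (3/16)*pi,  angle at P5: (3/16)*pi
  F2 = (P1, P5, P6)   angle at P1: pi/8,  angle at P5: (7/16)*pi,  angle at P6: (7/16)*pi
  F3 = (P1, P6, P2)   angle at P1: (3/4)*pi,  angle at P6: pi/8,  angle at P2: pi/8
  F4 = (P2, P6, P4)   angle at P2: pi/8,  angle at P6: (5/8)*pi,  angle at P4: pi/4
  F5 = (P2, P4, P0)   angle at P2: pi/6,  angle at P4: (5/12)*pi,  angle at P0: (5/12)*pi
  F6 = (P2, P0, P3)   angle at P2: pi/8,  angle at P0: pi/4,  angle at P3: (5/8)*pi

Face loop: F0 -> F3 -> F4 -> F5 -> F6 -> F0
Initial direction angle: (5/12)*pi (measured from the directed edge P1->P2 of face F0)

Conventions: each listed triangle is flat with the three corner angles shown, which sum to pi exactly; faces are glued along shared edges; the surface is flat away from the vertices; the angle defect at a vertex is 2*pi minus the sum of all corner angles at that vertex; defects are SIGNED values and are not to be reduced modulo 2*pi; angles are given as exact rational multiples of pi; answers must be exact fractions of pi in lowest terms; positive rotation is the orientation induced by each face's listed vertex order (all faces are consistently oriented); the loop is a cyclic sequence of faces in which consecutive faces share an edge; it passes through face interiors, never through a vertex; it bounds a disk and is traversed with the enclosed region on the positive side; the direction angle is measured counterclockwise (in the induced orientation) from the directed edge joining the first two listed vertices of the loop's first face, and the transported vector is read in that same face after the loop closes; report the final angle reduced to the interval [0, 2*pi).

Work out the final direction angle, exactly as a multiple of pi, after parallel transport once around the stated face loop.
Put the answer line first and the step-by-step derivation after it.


Answer: final direction angle = (7/4)*pi

enclosed vertex P2: corner angles sum to (2/3)*pi, defect = 2*pi - (2/3)*pi = (4/3)*pi
the final direction is the initial angle plus the enclosed defects, taken mod 2*pi in the induced orientation
final angle = (5/12)*pi + (4/3)*pi = (7/4)*pi (mod 2*pi)


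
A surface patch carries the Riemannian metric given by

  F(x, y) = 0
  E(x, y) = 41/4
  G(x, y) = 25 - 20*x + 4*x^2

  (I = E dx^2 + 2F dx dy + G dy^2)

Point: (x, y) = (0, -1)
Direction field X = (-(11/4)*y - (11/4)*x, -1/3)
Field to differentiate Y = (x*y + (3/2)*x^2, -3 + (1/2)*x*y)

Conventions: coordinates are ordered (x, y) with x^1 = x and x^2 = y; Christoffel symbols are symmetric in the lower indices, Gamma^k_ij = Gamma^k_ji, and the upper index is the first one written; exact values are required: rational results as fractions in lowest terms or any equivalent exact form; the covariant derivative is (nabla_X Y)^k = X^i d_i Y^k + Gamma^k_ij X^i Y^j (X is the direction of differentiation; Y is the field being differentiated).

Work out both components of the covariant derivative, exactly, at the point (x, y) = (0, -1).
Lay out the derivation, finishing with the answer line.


E = 41/4, F = 0, G = 25 at the point
E_x = 0, E_y = 0, F_x = 0, F_y = 0, G_x = -20, G_y = 0
EG - F^2 = 1025/4;  g^inv = (4/1025) * [[25, 0], [0, 41/4]]
first-kind symbols [ij,l] = (1/2)(d_i g_jl + d_j g_il - d_l g_ij): [xx,x] = E_x/2 = 0, [xx,y] = F_x - E_y/2 = 0, [xy,x] = E_y/2 = 0, [xy,y] = G_x/2 = -10, [yy,x] = F_y - G_x/2 = 10, [yy,y] = G_y/2 = 0
Gamma^x_ij = (G*[ij,x] - F*[ij,y])/(EG - F^2), Gamma^y_ij = (E*[ij,y] - F*[ij,x])/(EG - F^2)
Gamma_xxx = 0, Gamma_xxy = 0, Gamma_xyy = 40/41, Gamma_yxx = 0, Gamma_yxy = -2/5, Gamma_yyy = 0
X = (11/4, -1/3), Y = (0, -3) at the point

Answer: (nabla_X Y)^x = -291/164, (nabla_X Y)^y = 77/40


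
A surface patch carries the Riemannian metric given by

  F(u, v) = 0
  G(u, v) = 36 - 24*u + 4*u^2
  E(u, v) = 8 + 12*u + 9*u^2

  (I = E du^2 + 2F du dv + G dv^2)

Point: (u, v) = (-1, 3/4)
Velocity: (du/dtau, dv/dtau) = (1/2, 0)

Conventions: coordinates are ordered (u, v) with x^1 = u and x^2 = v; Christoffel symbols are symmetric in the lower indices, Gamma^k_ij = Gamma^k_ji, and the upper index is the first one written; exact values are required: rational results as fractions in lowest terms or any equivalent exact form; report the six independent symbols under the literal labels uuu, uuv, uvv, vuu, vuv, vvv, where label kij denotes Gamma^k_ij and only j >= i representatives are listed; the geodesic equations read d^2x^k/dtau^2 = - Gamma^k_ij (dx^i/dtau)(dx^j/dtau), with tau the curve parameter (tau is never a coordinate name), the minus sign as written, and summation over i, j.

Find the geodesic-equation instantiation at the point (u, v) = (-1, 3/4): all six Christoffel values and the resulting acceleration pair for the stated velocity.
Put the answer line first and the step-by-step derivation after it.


Answer: Gamma_uuu = -3/5, Gamma_uuv = 0, Gamma_uvv = 16/5, Gamma_vuu = 0, Gamma_vuv = -1/4, Gamma_vvv = 0; accelerations (d^2u/dtau^2, d^2v/dtau^2) = (3/20, 0)

E = 5, F = 0, G = 64 at the point
E_u = -6, E_v = 0, F_u = 0, F_v = 0, G_u = -32, G_v = 0
EG - F^2 = 320;  g^inv = (1/320) * [[64, 0], [0, 5]]
first-kind symbols [ij,l] = (1/2)(d_i g_jl + d_j g_il - d_l g_ij): [uu,u] = E_u/2 = -3, [uu,v] = F_u - E_v/2 = 0, [uv,u] = E_v/2 = 0, [uv,v] = G_u/2 = -16, [vv,u] = F_v - G_u/2 = 16, [vv,v] = G_v/2 = 0
Gamma^u_ij = (G*[ij,u] - F*[ij,v])/(EG - F^2), Gamma^v_ij = (E*[ij,v] - F*[ij,u])/(EG - F^2)
Gamma_uuu = -3/5, Gamma_uuv = 0, Gamma_uvv = 16/5, Gamma_vuu = 0, Gamma_vuv = -1/4, Gamma_vvv = 0
d^2u/dtau^2 = -(Gamma_uuu*(1/2)^2 + 2*Gamma_uuv*(1/2)*(0) + Gamma_uvv*(0)^2) = 3/20
d^2v/dtau^2 = -(Gamma_vuu*(1/2)^2 + 2*Gamma_vuv*(1/2)*(0) + Gamma_vvv*(0)^2) = 0
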